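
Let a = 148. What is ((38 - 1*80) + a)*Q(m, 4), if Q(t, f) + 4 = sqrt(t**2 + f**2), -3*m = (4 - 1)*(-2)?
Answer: -424 + 212*sqrt(5) ≈ 50.046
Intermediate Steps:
m = 2 (m = -(4 - 1)*(-2)/3 = -(-2) = -1/3*(-6) = 2)
Q(t, f) = -4 + sqrt(f**2 + t**2) (Q(t, f) = -4 + sqrt(t**2 + f**2) = -4 + sqrt(f**2 + t**2))
((38 - 1*80) + a)*Q(m, 4) = ((38 - 1*80) + 148)*(-4 + sqrt(4**2 + 2**2)) = ((38 - 80) + 148)*(-4 + sqrt(16 + 4)) = (-42 + 148)*(-4 + sqrt(20)) = 106*(-4 + 2*sqrt(5)) = -424 + 212*sqrt(5)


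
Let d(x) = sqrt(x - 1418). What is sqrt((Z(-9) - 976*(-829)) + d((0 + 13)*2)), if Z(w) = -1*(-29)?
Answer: sqrt(809133 + 4*I*sqrt(87)) ≈ 899.52 + 0.021*I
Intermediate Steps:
Z(w) = 29
d(x) = sqrt(-1418 + x)
sqrt((Z(-9) - 976*(-829)) + d((0 + 13)*2)) = sqrt((29 - 976*(-829)) + sqrt(-1418 + (0 + 13)*2)) = sqrt((29 + 809104) + sqrt(-1418 + 13*2)) = sqrt(809133 + sqrt(-1418 + 26)) = sqrt(809133 + sqrt(-1392)) = sqrt(809133 + 4*I*sqrt(87))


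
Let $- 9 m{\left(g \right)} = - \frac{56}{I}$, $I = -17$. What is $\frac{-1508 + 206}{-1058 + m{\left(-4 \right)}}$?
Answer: $\frac{99603}{80965} \approx 1.2302$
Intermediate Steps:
$m{\left(g \right)} = - \frac{56}{153}$ ($m{\left(g \right)} = - \frac{\left(-56\right) \frac{1}{-17}}{9} = - \frac{\left(-56\right) \left(- \frac{1}{17}\right)}{9} = \left(- \frac{1}{9}\right) \frac{56}{17} = - \frac{56}{153}$)
$\frac{-1508 + 206}{-1058 + m{\left(-4 \right)}} = \frac{-1508 + 206}{-1058 - \frac{56}{153}} = - \frac{1302}{- \frac{161930}{153}} = \left(-1302\right) \left(- \frac{153}{161930}\right) = \frac{99603}{80965}$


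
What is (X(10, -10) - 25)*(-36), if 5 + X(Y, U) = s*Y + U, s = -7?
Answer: 3960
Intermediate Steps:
X(Y, U) = -5 + U - 7*Y (X(Y, U) = -5 + (-7*Y + U) = -5 + (U - 7*Y) = -5 + U - 7*Y)
(X(10, -10) - 25)*(-36) = ((-5 - 10 - 7*10) - 25)*(-36) = ((-5 - 10 - 70) - 25)*(-36) = (-85 - 25)*(-36) = -110*(-36) = 3960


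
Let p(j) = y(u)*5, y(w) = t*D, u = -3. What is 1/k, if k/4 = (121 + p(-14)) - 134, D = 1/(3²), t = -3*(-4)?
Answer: -3/76 ≈ -0.039474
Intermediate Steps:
t = 12
D = ⅑ (D = 1/9 = ⅑ ≈ 0.11111)
y(w) = 4/3 (y(w) = 12*(⅑) = 4/3)
p(j) = 20/3 (p(j) = (4/3)*5 = 20/3)
k = -76/3 (k = 4*((121 + 20/3) - 134) = 4*(383/3 - 134) = 4*(-19/3) = -76/3 ≈ -25.333)
1/k = 1/(-76/3) = -3/76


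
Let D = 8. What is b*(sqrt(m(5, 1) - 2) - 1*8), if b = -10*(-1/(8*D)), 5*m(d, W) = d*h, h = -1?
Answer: -5/4 + 5*I*sqrt(3)/32 ≈ -1.25 + 0.27063*I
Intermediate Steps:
m(d, W) = -d/5 (m(d, W) = (d*(-1))/5 = (-d)/5 = -d/5)
b = 5/32 (b = -10/(-2*8*4) = -10/((-16*4)) = -10/(-64) = -10*(-1/64) = 5/32 ≈ 0.15625)
b*(sqrt(m(5, 1) - 2) - 1*8) = 5*(sqrt(-1/5*5 - 2) - 1*8)/32 = 5*(sqrt(-1 - 2) - 8)/32 = 5*(sqrt(-3) - 8)/32 = 5*(I*sqrt(3) - 8)/32 = 5*(-8 + I*sqrt(3))/32 = -5/4 + 5*I*sqrt(3)/32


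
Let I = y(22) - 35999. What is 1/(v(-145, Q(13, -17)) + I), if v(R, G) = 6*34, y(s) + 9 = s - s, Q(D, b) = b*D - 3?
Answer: -1/35804 ≈ -2.7930e-5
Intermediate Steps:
Q(D, b) = -3 + D*b (Q(D, b) = D*b - 3 = -3 + D*b)
y(s) = -9 (y(s) = -9 + (s - s) = -9 + 0 = -9)
v(R, G) = 204
I = -36008 (I = -9 - 35999 = -36008)
1/(v(-145, Q(13, -17)) + I) = 1/(204 - 36008) = 1/(-35804) = -1/35804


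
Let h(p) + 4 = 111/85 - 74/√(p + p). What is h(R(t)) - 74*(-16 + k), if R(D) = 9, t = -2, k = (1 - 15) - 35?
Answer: 408621/85 - 37*√2/3 ≈ 4789.9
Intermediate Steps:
k = -49 (k = -14 - 35 = -49)
h(p) = -229/85 - 37*√2/√p (h(p) = -4 + (111/85 - 74/√(p + p)) = -4 + (111*(1/85) - 74*√2/(2*√p)) = -4 + (111/85 - 74*√2/(2*√p)) = -4 + (111/85 - 37*√2/√p) = -229/85 - 37*√2/√p)
h(R(t)) - 74*(-16 + k) = (-229/85 - 37*√2/√9) - 74*(-16 - 49) = (-229/85 - 37*√2*⅓) - 74*(-65) = (-229/85 - 37*√2/3) - 1*(-4810) = (-229/85 - 37*√2/3) + 4810 = 408621/85 - 37*√2/3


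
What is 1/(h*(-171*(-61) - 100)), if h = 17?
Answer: 1/175627 ≈ 5.6939e-6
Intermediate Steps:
1/(h*(-171*(-61) - 100)) = 1/(17*(-171*(-61) - 100)) = 1/(17*(10431 - 100)) = 1/(17*10331) = 1/175627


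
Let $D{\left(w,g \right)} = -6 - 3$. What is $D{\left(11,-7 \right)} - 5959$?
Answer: $-5968$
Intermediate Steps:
$D{\left(w,g \right)} = -9$
$D{\left(11,-7 \right)} - 5959 = -9 - 5959 = -5968$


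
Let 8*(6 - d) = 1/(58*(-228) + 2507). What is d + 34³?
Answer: 3370282161/85736 ≈ 39310.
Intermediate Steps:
d = 514417/85736 (d = 6 - 1/(8*(58*(-228) + 2507)) = 6 - 1/(8*(-13224 + 2507)) = 6 - ⅛/(-10717) = 6 - ⅛*(-1/10717) = 6 + 1/85736 = 514417/85736 ≈ 6.0000)
d + 34³ = 514417/85736 + 34³ = 514417/85736 + 39304 = 3370282161/85736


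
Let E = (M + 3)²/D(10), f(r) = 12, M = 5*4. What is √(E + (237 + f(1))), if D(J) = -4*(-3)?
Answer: √10551/6 ≈ 17.120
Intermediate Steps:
M = 20
D(J) = 12
E = 529/12 (E = (20 + 3)²/12 = 23²*(1/12) = 529*(1/12) = 529/12 ≈ 44.083)
√(E + (237 + f(1))) = √(529/12 + (237 + 12)) = √(529/12 + 249) = √(3517/12) = √10551/6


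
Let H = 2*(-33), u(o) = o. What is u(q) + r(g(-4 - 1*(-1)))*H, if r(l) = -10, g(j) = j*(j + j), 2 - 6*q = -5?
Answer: 3967/6 ≈ 661.17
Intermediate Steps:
q = 7/6 (q = ⅓ - ⅙*(-5) = ⅓ + ⅚ = 7/6 ≈ 1.1667)
g(j) = 2*j² (g(j) = j*(2*j) = 2*j²)
H = -66
u(q) + r(g(-4 - 1*(-1)))*H = 7/6 - 10*(-66) = 7/6 + 660 = 3967/6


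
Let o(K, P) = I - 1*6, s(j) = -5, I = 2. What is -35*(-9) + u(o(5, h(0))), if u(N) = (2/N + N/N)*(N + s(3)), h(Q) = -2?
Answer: 621/2 ≈ 310.50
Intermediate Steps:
o(K, P) = -4 (o(K, P) = 2 - 1*6 = 2 - 6 = -4)
u(N) = (1 + 2/N)*(-5 + N) (u(N) = (2/N + N/N)*(N - 5) = (2/N + 1)*(-5 + N) = (1 + 2/N)*(-5 + N))
-35*(-9) + u(o(5, h(0))) = -35*(-9) + (-3 - 4 - 10/(-4)) = 315 + (-3 - 4 - 10*(-1/4)) = 315 + (-3 - 4 + 5/2) = 315 - 9/2 = 621/2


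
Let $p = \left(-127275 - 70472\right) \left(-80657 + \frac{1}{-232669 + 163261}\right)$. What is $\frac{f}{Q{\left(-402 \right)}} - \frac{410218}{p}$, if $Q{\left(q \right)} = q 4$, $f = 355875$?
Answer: $- \frac{131322086537381199859}{593370960624038344} \approx -221.32$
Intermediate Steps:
$Q{\left(q \right)} = 4 q$
$p = \frac{1107035374298579}{69408}$ ($p = - 197747 \left(-80657 + \frac{1}{-69408}\right) = - 197747 \left(-80657 - \frac{1}{69408}\right) = \left(-197747\right) \left(- \frac{5598241057}{69408}\right) = \frac{1107035374298579}{69408} \approx 1.595 \cdot 10^{10}$)
$\frac{f}{Q{\left(-402 \right)}} - \frac{410218}{p} = \frac{355875}{4 \left(-402\right)} - \frac{410218}{\frac{1107035374298579}{69408}} = \frac{355875}{-1608} - \frac{28472410944}{1107035374298579} = 355875 \left(- \frac{1}{1608}\right) - \frac{28472410944}{1107035374298579} = - \frac{118625}{536} - \frac{28472410944}{1107035374298579} = - \frac{131322086537381199859}{593370960624038344}$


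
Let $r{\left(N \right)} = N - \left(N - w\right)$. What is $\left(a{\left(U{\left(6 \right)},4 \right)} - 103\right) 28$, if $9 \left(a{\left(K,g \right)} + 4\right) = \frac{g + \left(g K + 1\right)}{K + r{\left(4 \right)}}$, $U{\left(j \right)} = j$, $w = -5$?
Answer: $- \frac{26152}{9} \approx -2905.8$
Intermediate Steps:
$r{\left(N \right)} = -5$ ($r{\left(N \right)} = N - \left(5 + N\right) = -5$)
$a{\left(K,g \right)} = -4 + \frac{1 + g + K g}{9 \left(-5 + K\right)}$ ($a{\left(K,g \right)} = -4 + \frac{\left(g + \left(g K + 1\right)\right) \frac{1}{K - 5}}{9} = -4 + \frac{\left(g + \left(K g + 1\right)\right) \frac{1}{-5 + K}}{9} = -4 + \frac{\left(g + \left(1 + K g\right)\right) \frac{1}{-5 + K}}{9} = -4 + \frac{\left(1 + g + K g\right) \frac{1}{-5 + K}}{9} = -4 + \frac{\frac{1}{-5 + K} \left(1 + g + K g\right)}{9} = -4 + \frac{1 + g + K g}{9 \left(-5 + K\right)}$)
$\left(a{\left(U{\left(6 \right)},4 \right)} - 103\right) 28 = \left(\frac{181 + 4 - 216 + 6 \cdot 4}{9 \left(-5 + 6\right)} - 103\right) 28 = \left(\frac{181 + 4 - 216 + 24}{9 \cdot 1} - 103\right) 28 = \left(\frac{1}{9} \cdot 1 \left(-7\right) - 103\right) 28 = \left(- \frac{7}{9} - 103\right) 28 = \left(- \frac{934}{9}\right) 28 = - \frac{26152}{9}$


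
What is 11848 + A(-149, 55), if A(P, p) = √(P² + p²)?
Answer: 11848 + √25226 ≈ 12007.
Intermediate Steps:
11848 + A(-149, 55) = 11848 + √((-149)² + 55²) = 11848 + √(22201 + 3025) = 11848 + √25226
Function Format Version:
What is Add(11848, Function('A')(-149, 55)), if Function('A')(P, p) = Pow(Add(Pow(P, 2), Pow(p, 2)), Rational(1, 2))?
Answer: Add(11848, Pow(25226, Rational(1, 2))) ≈ 12007.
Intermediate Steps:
Add(11848, Function('A')(-149, 55)) = Add(11848, Pow(Add(Pow(-149, 2), Pow(55, 2)), Rational(1, 2))) = Add(11848, Pow(Add(22201, 3025), Rational(1, 2))) = Add(11848, Pow(25226, Rational(1, 2)))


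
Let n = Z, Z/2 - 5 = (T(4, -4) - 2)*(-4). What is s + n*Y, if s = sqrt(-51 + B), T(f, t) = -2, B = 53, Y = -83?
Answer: -3486 + sqrt(2) ≈ -3484.6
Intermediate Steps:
Z = 42 (Z = 10 + 2*((-2 - 2)*(-4)) = 10 + 2*(-4*(-4)) = 10 + 2*16 = 10 + 32 = 42)
s = sqrt(2) (s = sqrt(-51 + 53) = sqrt(2) ≈ 1.4142)
n = 42
s + n*Y = sqrt(2) + 42*(-83) = sqrt(2) - 3486 = -3486 + sqrt(2)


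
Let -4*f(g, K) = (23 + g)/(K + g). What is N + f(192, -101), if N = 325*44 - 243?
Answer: 5116533/364 ≈ 14056.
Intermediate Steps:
f(g, K) = -(23 + g)/(4*(K + g))
N = 14057 (N = 14300 - 243 = 14057)
N + f(192, -101) = 14057 + (-23 - 1*192)/(4*(-101 + 192)) = 14057 + (¼)*(-23 - 192)/91 = 14057 + (¼)*(1/91)*(-215) = 14057 - 215/364 = 5116533/364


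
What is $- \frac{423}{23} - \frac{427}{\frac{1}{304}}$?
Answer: $- \frac{2986007}{23} \approx -1.2983 \cdot 10^{5}$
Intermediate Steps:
$- \frac{423}{23} - \frac{427}{\frac{1}{304}} = \left(-423\right) \frac{1}{23} - 427 \frac{1}{\frac{1}{304}} = - \frac{423}{23} - 129808 = - \frac{2986007}{23}$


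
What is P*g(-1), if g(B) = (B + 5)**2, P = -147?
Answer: -2352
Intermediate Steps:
g(B) = (5 + B)**2
P*g(-1) = -147*(5 - 1)**2 = -147*4**2 = -147*16 = -2352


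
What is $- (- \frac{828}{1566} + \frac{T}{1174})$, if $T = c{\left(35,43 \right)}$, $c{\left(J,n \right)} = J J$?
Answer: $- \frac{52571}{102138} \approx -0.51471$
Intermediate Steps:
$c{\left(J,n \right)} = J^{2}$
$T = 1225$ ($T = 35^{2} = 1225$)
$- (- \frac{828}{1566} + \frac{T}{1174}) = - (- \frac{828}{1566} + \frac{1225}{1174}) = - (\left(-828\right) \frac{1}{1566} + 1225 \cdot \frac{1}{1174}) = - (- \frac{46}{87} + \frac{1225}{1174}) = \left(-1\right) \frac{52571}{102138} = - \frac{52571}{102138}$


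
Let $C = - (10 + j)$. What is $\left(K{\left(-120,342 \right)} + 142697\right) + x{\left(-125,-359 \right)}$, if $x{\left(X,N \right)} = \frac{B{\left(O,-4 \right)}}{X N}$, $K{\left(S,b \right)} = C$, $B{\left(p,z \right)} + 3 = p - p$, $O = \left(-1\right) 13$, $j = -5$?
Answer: $\frac{6403303497}{44875} \approx 1.4269 \cdot 10^{5}$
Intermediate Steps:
$O = -13$
$C = -5$ ($C = - (10 - 5) = \left(-1\right) 5 = -5$)
$B{\left(p,z \right)} = -3$ ($B{\left(p,z \right)} = -3 + \left(p - p\right) = -3 + 0 = -3$)
$K{\left(S,b \right)} = -5$
$x{\left(X,N \right)} = - \frac{3}{N X}$ ($x{\left(X,N \right)} = - \frac{3}{X N} = - \frac{3}{N X}$)
$\left(K{\left(-120,342 \right)} + 142697\right) + x{\left(-125,-359 \right)} = \left(-5 + 142697\right) - \frac{3}{\left(-359\right) \left(-125\right)} = 142692 - \left(- \frac{3}{359}\right) \left(- \frac{1}{125}\right) = 142692 - \frac{3}{44875} = \frac{6403303497}{44875}$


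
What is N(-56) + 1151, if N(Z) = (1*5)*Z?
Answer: 871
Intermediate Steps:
N(Z) = 5*Z
N(-56) + 1151 = 5*(-56) + 1151 = -280 + 1151 = 871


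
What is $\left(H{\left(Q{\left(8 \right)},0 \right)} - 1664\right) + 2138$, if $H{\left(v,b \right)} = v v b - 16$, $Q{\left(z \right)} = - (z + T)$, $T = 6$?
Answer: $458$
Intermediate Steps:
$Q{\left(z \right)} = -6 - z$ ($Q{\left(z \right)} = - (z + 6) = - (6 + z) = -6 - z$)
$H{\left(v,b \right)} = -16 + b v^{2}$ ($H{\left(v,b \right)} = v^{2} b - 16 = b v^{2} - 16 = -16 + b v^{2}$)
$\left(H{\left(Q{\left(8 \right)},0 \right)} - 1664\right) + 2138 = \left(\left(-16 + 0 \left(-6 - 8\right)^{2}\right) - 1664\right) + 2138 = \left(\left(-16 + 0 \left(-14\right)^{2}\right) - 1664\right) + 2138 = \left(\left(-16 + 0 \cdot 196\right) - 1664\right) + 2138 = \left(\left(-16 + 0\right) - 1664\right) + 2138 = \left(-16 - 1664\right) + 2138 = -1680 + 2138 = 458$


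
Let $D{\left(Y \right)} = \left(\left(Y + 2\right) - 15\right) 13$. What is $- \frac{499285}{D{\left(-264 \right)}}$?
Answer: $\frac{499285}{3601} \approx 138.65$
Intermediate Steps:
$D{\left(Y \right)} = -169 + 13 Y$ ($D{\left(Y \right)} = \left(\left(2 + Y\right) - 15\right) 13 = \left(-13 + Y\right) 13 = -169 + 13 Y$)
$- \frac{499285}{D{\left(-264 \right)}} = - \frac{499285}{-169 + 13 \left(-264\right)} = - \frac{499285}{-169 - 3432} = - \frac{499285}{-3601} = \left(-499285\right) \left(- \frac{1}{3601}\right) = \frac{499285}{3601}$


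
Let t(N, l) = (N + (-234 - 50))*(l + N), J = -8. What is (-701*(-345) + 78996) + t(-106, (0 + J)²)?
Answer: 337221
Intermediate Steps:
t(N, l) = (-284 + N)*(N + l) (t(N, l) = (N - 284)*(N + l) = (-284 + N)*(N + l))
(-701*(-345) + 78996) + t(-106, (0 + J)²) = (-701*(-345) + 78996) + ((-106)² - 284*(-106) - 284*(0 - 8)² - 106*(0 - 8)²) = (241845 + 78996) + (11236 + 30104 - 284*(-8)² - 106*(-8)²) = 320841 + (11236 + 30104 - 284*64 - 106*64) = 320841 + (11236 + 30104 - 18176 - 6784) = 320841 + 16380 = 337221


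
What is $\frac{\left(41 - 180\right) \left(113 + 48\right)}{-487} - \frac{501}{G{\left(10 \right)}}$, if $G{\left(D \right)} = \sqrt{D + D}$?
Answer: $\frac{22379}{487} - \frac{501 \sqrt{5}}{10} \approx -66.074$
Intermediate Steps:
$G{\left(D \right)} = \sqrt{2} \sqrt{D}$ ($G{\left(D \right)} = \sqrt{2 D} = \sqrt{2} \sqrt{D}$)
$\frac{\left(41 - 180\right) \left(113 + 48\right)}{-487} - \frac{501}{G{\left(10 \right)}} = \frac{\left(41 - 180\right) \left(113 + 48\right)}{-487} - \frac{501}{\sqrt{2} \sqrt{10}} = \left(-139\right) 161 \left(- \frac{1}{487}\right) - \frac{501}{2 \sqrt{5}} = \left(-22379\right) \left(- \frac{1}{487}\right) - 501 \frac{\sqrt{5}}{10} = \frac{22379}{487} - \frac{501 \sqrt{5}}{10}$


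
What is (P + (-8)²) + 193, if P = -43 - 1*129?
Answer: 85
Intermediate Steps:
P = -172 (P = -43 - 129 = -172)
(P + (-8)²) + 193 = (-172 + (-8)²) + 193 = (-172 + 64) + 193 = -108 + 193 = 85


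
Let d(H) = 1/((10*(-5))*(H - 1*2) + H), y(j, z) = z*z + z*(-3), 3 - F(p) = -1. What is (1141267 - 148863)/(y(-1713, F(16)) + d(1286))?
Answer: 62436105256/251655 ≈ 2.4810e+5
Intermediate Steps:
F(p) = 4 (F(p) = 3 - 1*(-1) = 3 + 1 = 4)
y(j, z) = z² - 3*z
d(H) = 1/(100 - 49*H) (d(H) = 1/(-50*(H - 2) + H) = 1/(-50*(-2 + H) + H) = 1/((100 - 50*H) + H) = 1/(100 - 49*H))
(1141267 - 148863)/(y(-1713, F(16)) + d(1286)) = (1141267 - 148863)/(4*(-3 + 4) - 1/(-100 + 49*1286)) = 992404/(4*1 - 1/(-100 + 63014)) = 992404/(4 - 1/62914) = 992404/(251655/62914) = 992404*(62914/251655) = 62436105256/251655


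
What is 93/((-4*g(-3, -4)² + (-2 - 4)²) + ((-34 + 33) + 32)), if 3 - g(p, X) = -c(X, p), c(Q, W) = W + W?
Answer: 3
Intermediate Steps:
c(Q, W) = 2*W
g(p, X) = 3 + 2*p (g(p, X) = 3 - (-1)*2*p = 3 - (-2)*p = 3 + 2*p)
93/((-4*g(-3, -4)² + (-2 - 4)²) + ((-34 + 33) + 32)) = 93/((-4*(3 + 2*(-3))² + (-2 - 4)²) + ((-34 + 33) + 32)) = 93/((-4*(3 - 6)² + (-6)²) + (-1 + 32)) = 93/((-4*(-3)² + 36) + 31) = 93/((-4*9 + 36) + 31) = 93/((-36 + 36) + 31) = 93/(0 + 31) = 93/31 = (1/31)*93 = 3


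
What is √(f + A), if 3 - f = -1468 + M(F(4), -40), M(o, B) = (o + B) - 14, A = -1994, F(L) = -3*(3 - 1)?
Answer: I*√463 ≈ 21.517*I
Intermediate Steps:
F(L) = -6 (F(L) = -3*2 = -6)
M(o, B) = -14 + B + o (M(o, B) = (B + o) - 14 = -14 + B + o)
f = 1531 (f = 3 - (-1468 + (-14 - 40 - 6)) = 3 - (-1468 - 60) = 3 - 1*(-1528) = 3 + 1528 = 1531)
√(f + A) = √(1531 - 1994) = √(-463) = I*√463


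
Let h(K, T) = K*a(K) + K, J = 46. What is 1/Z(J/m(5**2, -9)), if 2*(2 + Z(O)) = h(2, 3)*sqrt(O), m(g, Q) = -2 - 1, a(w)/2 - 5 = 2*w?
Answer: -3/8309 - 19*I*sqrt(138)/16618 ≈ -0.00036105 - 0.013431*I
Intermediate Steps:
a(w) = 10 + 4*w (a(w) = 10 + 2*(2*w) = 10 + 4*w)
h(K, T) = K + K*(10 + 4*K) (h(K, T) = K*(10 + 4*K) + K = K + K*(10 + 4*K))
m(g, Q) = -3
Z(O) = -2 + 19*sqrt(O) (Z(O) = -2 + ((2*(11 + 4*2))*sqrt(O))/2 = -2 + ((2*(11 + 8))*sqrt(O))/2 = -2 + ((2*19)*sqrt(O))/2 = -2 + (38*sqrt(O))/2 = -2 + 19*sqrt(O))
1/Z(J/m(5**2, -9)) = 1/(-2 + 19*sqrt(46/(-3))) = 1/(-2 + 19*sqrt(46*(-1/3))) = 1/(-2 + 19*sqrt(-46/3)) = 1/(-2 + 19*(I*sqrt(138)/3)) = 1/(-2 + 19*I*sqrt(138)/3)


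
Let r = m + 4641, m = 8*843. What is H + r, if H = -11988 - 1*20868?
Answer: -21471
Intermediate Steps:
m = 6744
r = 11385 (r = 6744 + 4641 = 11385)
H = -32856 (H = -11988 - 20868 = -32856)
H + r = -32856 + 11385 = -21471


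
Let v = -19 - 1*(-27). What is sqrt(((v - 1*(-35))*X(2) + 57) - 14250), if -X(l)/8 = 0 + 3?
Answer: 5*I*sqrt(609) ≈ 123.39*I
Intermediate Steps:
v = 8 (v = -19 + 27 = 8)
X(l) = -24 (X(l) = -8*(0 + 3) = -8*3 = -24)
sqrt(((v - 1*(-35))*X(2) + 57) - 14250) = sqrt(((8 - 1*(-35))*(-24) + 57) - 14250) = sqrt(((8 + 35)*(-24) + 57) - 14250) = sqrt((43*(-24) + 57) - 14250) = sqrt((-1032 + 57) - 14250) = sqrt(-975 - 14250) = sqrt(-15225) = 5*I*sqrt(609)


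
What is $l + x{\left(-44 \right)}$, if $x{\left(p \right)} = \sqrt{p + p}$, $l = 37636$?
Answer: $37636 + 2 i \sqrt{22} \approx 37636.0 + 9.3808 i$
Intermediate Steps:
$x{\left(p \right)} = \sqrt{2} \sqrt{p}$ ($x{\left(p \right)} = \sqrt{2 p} = \sqrt{2} \sqrt{p}$)
$l + x{\left(-44 \right)} = 37636 + \sqrt{2} \sqrt{-44} = 37636 + \sqrt{2} \cdot 2 i \sqrt{11} = 37636 + 2 i \sqrt{22}$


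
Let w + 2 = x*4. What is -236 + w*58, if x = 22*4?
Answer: 20064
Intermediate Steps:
x = 88
w = 350 (w = -2 + 88*4 = -2 + 352 = 350)
-236 + w*58 = -236 + 350*58 = -236 + 20300 = 20064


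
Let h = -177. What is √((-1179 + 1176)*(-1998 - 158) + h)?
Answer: 3*√699 ≈ 79.316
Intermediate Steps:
√((-1179 + 1176)*(-1998 - 158) + h) = √((-1179 + 1176)*(-1998 - 158) - 177) = √(-3*(-2156) - 177) = √(6468 - 177) = √6291 = 3*√699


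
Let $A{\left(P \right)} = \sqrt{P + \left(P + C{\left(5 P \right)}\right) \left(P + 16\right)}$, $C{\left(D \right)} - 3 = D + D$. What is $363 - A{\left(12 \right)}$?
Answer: $363 - 4 \sqrt{237} \approx 301.42$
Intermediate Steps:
$C{\left(D \right)} = 3 + 2 D$ ($C{\left(D \right)} = 3 + \left(D + D\right) = 3 + 2 D$)
$A{\left(P \right)} = \sqrt{P + \left(3 + 11 P\right) \left(16 + P\right)}$ ($A{\left(P \right)} = \sqrt{P + \left(P + \left(3 + 2 \cdot 5 P\right)\right) \left(P + 16\right)} = \sqrt{P + \left(P + \left(3 + 10 P\right)\right) \left(16 + P\right)} = \sqrt{P + \left(3 + 11 P\right) \left(16 + P\right)}$)
$363 - A{\left(12 \right)} = 363 - \sqrt{48 + 11 \cdot 12^{2} + 180 \cdot 12} = 363 - \sqrt{48 + 11 \cdot 144 + 2160} = 363 - \sqrt{48 + 1584 + 2160} = 363 - \sqrt{3792} = 363 - 4 \sqrt{237}$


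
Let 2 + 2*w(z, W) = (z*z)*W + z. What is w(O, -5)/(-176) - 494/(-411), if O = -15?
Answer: 321625/72336 ≈ 4.4463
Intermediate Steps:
w(z, W) = -1 + z/2 + W*z**2/2 (w(z, W) = -1 + ((z*z)*W + z)/2 = -1 + (z**2*W + z)/2 = -1 + (W*z**2 + z)/2 = -1 + (z + W*z**2)/2 = -1 + (z/2 + W*z**2/2) = -1 + z/2 + W*z**2/2)
w(O, -5)/(-176) - 494/(-411) = (-1 + (1/2)*(-15) + (1/2)*(-5)*(-15)**2)/(-176) - 494/(-411) = (-1 - 15/2 + (1/2)*(-5)*225)*(-1/176) - 494*(-1/411) = (-1 - 15/2 - 1125/2)*(-1/176) + 494/411 = -571*(-1/176) + 494/411 = 571/176 + 494/411 = 321625/72336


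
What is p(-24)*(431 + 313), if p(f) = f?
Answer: -17856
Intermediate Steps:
p(-24)*(431 + 313) = -24*(431 + 313) = -24*744 = -17856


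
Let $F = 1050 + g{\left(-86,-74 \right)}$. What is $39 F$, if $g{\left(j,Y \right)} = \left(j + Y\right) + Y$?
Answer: $31824$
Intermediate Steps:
$g{\left(j,Y \right)} = j + 2 Y$ ($g{\left(j,Y \right)} = \left(Y + j\right) + Y = j + 2 Y$)
$F = 816$ ($F = 1050 + \left(-86 + 2 \left(-74\right)\right) = 1050 - 234 = 816$)
$39 F = 39 \cdot 816 = 31824$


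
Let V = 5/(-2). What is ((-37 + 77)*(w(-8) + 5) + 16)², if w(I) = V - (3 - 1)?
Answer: 1296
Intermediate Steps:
V = -5/2 (V = 5*(-½) = -5/2 ≈ -2.5000)
w(I) = -9/2 (w(I) = -5/2 - (3 - 1) = -5/2 - 1*2 = -5/2 - 2 = -9/2)
((-37 + 77)*(w(-8) + 5) + 16)² = ((-37 + 77)*(-9/2 + 5) + 16)² = (40*(½) + 16)² = (20 + 16)² = 36² = 1296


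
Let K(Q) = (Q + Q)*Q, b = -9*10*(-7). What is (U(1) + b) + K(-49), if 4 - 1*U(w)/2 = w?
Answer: 5438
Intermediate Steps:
U(w) = 8 - 2*w
b = 630 (b = -90*(-7) = 630)
K(Q) = 2*Q² (K(Q) = (2*Q)*Q = 2*Q²)
(U(1) + b) + K(-49) = ((8 - 2*1) + 630) + 2*(-49)² = ((8 - 2) + 630) + 2*2401 = (6 + 630) + 4802 = 636 + 4802 = 5438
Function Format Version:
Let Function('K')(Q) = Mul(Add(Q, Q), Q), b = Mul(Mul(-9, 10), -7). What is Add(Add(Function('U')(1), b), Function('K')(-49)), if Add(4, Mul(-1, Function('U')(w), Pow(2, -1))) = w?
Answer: 5438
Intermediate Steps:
Function('U')(w) = Add(8, Mul(-2, w))
b = 630 (b = Mul(-90, -7) = 630)
Function('K')(Q) = Mul(2, Pow(Q, 2)) (Function('K')(Q) = Mul(Mul(2, Q), Q) = Mul(2, Pow(Q, 2)))
Add(Add(Function('U')(1), b), Function('K')(-49)) = Add(Add(Add(8, Mul(-2, 1)), 630), Mul(2, Pow(-49, 2))) = Add(Add(Add(8, -2), 630), Mul(2, 2401)) = Add(Add(6, 630), 4802) = Add(636, 4802) = 5438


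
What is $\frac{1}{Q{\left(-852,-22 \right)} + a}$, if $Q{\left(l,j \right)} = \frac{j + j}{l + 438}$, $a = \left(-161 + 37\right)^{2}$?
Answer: $\frac{207}{3182854} \approx 6.5036 \cdot 10^{-5}$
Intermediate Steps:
$a = 15376$ ($a = \left(-124\right)^{2} = 15376$)
$Q{\left(l,j \right)} = \frac{2 j}{438 + l}$
$\frac{1}{Q{\left(-852,-22 \right)} + a} = \frac{1}{2 \left(-22\right) \frac{1}{438 - 852} + 15376} = \frac{1}{2 \left(-22\right) \frac{1}{-414} + 15376} = \frac{1}{2 \left(-22\right) \left(- \frac{1}{414}\right) + 15376} = \frac{1}{\frac{22}{207} + 15376} = \frac{1}{\frac{3182854}{207}} = \frac{207}{3182854}$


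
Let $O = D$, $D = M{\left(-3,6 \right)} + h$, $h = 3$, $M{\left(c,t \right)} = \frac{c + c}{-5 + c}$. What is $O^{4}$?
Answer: $\frac{50625}{256} \approx 197.75$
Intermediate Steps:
$M{\left(c,t \right)} = \frac{2 c}{-5 + c}$
$D = \frac{15}{4}$ ($D = 2 \left(-3\right) \frac{1}{-5 - 3} + 3 = 2 \left(-3\right) \frac{1}{-8} + 3 = 2 \left(-3\right) \left(- \frac{1}{8}\right) + 3 = \frac{3}{4} + 3 = \frac{15}{4} \approx 3.75$)
$O = \frac{15}{4} \approx 3.75$
$O^{4} = \left(\frac{15}{4}\right)^{4} = \frac{50625}{256}$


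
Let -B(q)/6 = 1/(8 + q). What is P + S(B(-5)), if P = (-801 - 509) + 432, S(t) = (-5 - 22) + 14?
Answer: -891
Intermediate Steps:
B(q) = -6/(8 + q)
S(t) = -13 (S(t) = -27 + 14 = -13)
P = -878 (P = -1310 + 432 = -878)
P + S(B(-5)) = -878 - 13 = -891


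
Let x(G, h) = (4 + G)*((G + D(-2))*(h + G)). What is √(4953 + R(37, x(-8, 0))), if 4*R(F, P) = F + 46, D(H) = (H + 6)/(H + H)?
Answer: √19895/2 ≈ 70.525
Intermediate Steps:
D(H) = (6 + H)/(2*H) (D(H) = (6 + H)/((2*H)) = (6 + H)*(1/(2*H)) = (6 + H)/(2*H))
x(G, h) = (-1 + G)*(4 + G)*(G + h) (x(G, h) = (4 + G)*((G + (½)*(6 - 2)/(-2))*(h + G)) = (4 + G)*((G + (½)*(-½)*4)*(G + h)) = (4 + G)*((G - 1)*(G + h)) = (4 + G)*((-1 + G)*(G + h)) = (-1 + G)*(4 + G)*(G + h))
R(F, P) = 23/2 + F/4 (R(F, P) = (F + 46)/4 = (46 + F)/4 = 23/2 + F/4)
√(4953 + R(37, x(-8, 0))) = √(4953 + (23/2 + (¼)*37)) = √(4953 + (23/2 + 37/4)) = √(4953 + 83/4) = √(19895/4) = √19895/2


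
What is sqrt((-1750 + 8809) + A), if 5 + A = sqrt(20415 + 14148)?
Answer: sqrt(7054 + sqrt(34563)) ≈ 85.088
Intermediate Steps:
A = -5 + sqrt(34563) (A = -5 + sqrt(20415 + 14148) = -5 + sqrt(34563) ≈ 180.91)
sqrt((-1750 + 8809) + A) = sqrt((-1750 + 8809) + (-5 + sqrt(34563))) = sqrt(7059 + (-5 + sqrt(34563))) = sqrt(7054 + sqrt(34563))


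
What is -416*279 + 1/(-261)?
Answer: -30292705/261 ≈ -1.1606e+5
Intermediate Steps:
-416*279 + 1/(-261) = -116064 - 1/261 = -30292705/261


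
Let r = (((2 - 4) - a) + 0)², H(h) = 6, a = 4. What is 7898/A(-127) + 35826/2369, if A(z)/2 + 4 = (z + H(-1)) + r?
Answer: -6166667/210841 ≈ -29.248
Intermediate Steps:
r = 36 (r = (((2 - 4) - 1*4) + 0)² = ((-2 - 4) + 0)² = (-6 + 0)² = (-6)² = 36)
A(z) = 76 + 2*z (A(z) = -8 + 2*((z + 6) + 36) = -8 + 2*((6 + z) + 36) = -8 + 2*(42 + z) = -8 + (84 + 2*z) = 76 + 2*z)
7898/A(-127) + 35826/2369 = 7898/(76 + 2*(-127)) + 35826/2369 = 7898/(76 - 254) + 35826*(1/2369) = 7898/(-178) + 35826/2369 = 7898*(-1/178) + 35826/2369 = -3949/89 + 35826/2369 = -6166667/210841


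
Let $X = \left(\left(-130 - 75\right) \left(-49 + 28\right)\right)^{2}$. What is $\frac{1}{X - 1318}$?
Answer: $\frac{1}{18531707} \approx 5.3962 \cdot 10^{-8}$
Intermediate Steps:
$X = 18533025$ ($X = \left(\left(-130 - 75\right) \left(-21\right)\right)^{2} = \left(\left(-205\right) \left(-21\right)\right)^{2} = 4305^{2} = 18533025$)
$\frac{1}{X - 1318} = \frac{1}{18533025 - 1318} = \frac{1}{18531707}$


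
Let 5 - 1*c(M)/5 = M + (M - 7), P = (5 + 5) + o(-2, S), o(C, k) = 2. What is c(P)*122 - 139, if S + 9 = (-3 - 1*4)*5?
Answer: -7459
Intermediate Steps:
S = -44 (S = -9 + (-3 - 1*4)*5 = -9 + (-3 - 4)*5 = -9 - 7*5 = -9 - 35 = -44)
P = 12 (P = (5 + 5) + 2 = 10 + 2 = 12)
c(M) = 60 - 10*M (c(M) = 25 - 5*(M + (M - 7)) = 25 - 5*(M + (-7 + M)) = 25 - 5*(-7 + 2*M) = 25 + (35 - 10*M) = 60 - 10*M)
c(P)*122 - 139 = (60 - 10*12)*122 - 139 = (60 - 120)*122 - 139 = -60*122 - 139 = -7320 - 139 = -7459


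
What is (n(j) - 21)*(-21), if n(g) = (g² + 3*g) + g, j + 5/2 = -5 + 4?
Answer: 1911/4 ≈ 477.75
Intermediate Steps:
j = -7/2 (j = -5/2 + (-5 + 4) = -5/2 - 1 = -7/2 ≈ -3.5000)
n(g) = g² + 4*g
(n(j) - 21)*(-21) = (-7*(4 - 7/2)/2 - 21)*(-21) = (-7/2*½ - 21)*(-21) = (-7/4 - 21)*(-21) = -91/4*(-21) = 1911/4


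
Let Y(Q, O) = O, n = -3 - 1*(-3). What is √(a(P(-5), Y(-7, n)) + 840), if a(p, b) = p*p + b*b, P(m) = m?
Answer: √865 ≈ 29.411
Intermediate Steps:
n = 0 (n = -3 + 3 = 0)
a(p, b) = b² + p² (a(p, b) = p² + b² = b² + p²)
√(a(P(-5), Y(-7, n)) + 840) = √((0² + (-5)²) + 840) = √((0 + 25) + 840) = √(25 + 840) = √865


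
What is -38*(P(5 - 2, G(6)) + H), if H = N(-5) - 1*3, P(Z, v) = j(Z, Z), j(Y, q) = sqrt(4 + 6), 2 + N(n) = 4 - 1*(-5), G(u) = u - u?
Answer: -152 - 38*sqrt(10) ≈ -272.17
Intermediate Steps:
G(u) = 0
N(n) = 7 (N(n) = -2 + (4 - 1*(-5)) = -2 + (4 + 5) = -2 + 9 = 7)
j(Y, q) = sqrt(10)
P(Z, v) = sqrt(10)
H = 4 (H = 7 - 1*3 = 7 - 3 = 4)
-38*(P(5 - 2, G(6)) + H) = -38*(sqrt(10) + 4) = -38*(4 + sqrt(10)) = -152 - 38*sqrt(10)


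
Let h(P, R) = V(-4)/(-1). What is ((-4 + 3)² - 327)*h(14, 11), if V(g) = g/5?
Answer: -1304/5 ≈ -260.80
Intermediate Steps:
V(g) = g/5 (V(g) = g*(⅕) = g/5)
h(P, R) = ⅘ (h(P, R) = ((⅕)*(-4))/(-1) = -1*(-⅘) = ⅘)
((-4 + 3)² - 327)*h(14, 11) = ((-4 + 3)² - 327)*(⅘) = ((-1)² - 327)*(⅘) = (1 - 327)*(⅘) = -326*⅘ = -1304/5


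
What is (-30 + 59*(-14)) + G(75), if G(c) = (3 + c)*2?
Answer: -700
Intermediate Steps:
G(c) = 6 + 2*c
(-30 + 59*(-14)) + G(75) = (-30 + 59*(-14)) + (6 + 2*75) = (-30 - 826) + (6 + 150) = -856 + 156 = -700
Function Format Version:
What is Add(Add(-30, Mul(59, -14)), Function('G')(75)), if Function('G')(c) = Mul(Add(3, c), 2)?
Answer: -700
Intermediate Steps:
Function('G')(c) = Add(6, Mul(2, c))
Add(Add(-30, Mul(59, -14)), Function('G')(75)) = Add(Add(-30, Mul(59, -14)), Add(6, Mul(2, 75))) = Add(Add(-30, -826), Add(6, 150)) = Add(-856, 156) = -700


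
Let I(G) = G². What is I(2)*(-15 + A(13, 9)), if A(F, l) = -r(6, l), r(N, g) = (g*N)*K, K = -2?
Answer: 372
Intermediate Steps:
r(N, g) = -2*N*g (r(N, g) = (g*N)*(-2) = (N*g)*(-2) = -2*N*g)
A(F, l) = 12*l (A(F, l) = -(-2)*6*l = -(-12)*l = 12*l)
I(2)*(-15 + A(13, 9)) = 2²*(-15 + 12*9) = 4*(-15 + 108) = 4*93 = 372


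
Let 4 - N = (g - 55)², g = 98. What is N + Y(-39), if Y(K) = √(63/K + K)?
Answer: -1845 + 4*I*√429/13 ≈ -1845.0 + 6.373*I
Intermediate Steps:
N = -1845 (N = 4 - (98 - 55)² = 4 - 1*43² = 4 - 1*1849 = 4 - 1849 = -1845)
Y(K) = √(K + 63/K)
N + Y(-39) = -1845 + √(-39 + 63/(-39)) = -1845 + √(-39 + 63*(-1/39)) = -1845 + √(-39 - 21/13) = -1845 + √(-528/13) = -1845 + 4*I*√429/13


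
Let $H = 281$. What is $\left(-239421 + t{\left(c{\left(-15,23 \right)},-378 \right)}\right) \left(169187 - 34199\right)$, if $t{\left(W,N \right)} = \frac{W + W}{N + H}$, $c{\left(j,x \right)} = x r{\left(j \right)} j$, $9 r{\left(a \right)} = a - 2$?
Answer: $- \frac{3135115243316}{97} \approx -3.2321 \cdot 10^{10}$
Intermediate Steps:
$r{\left(a \right)} = - \frac{2}{9} + \frac{a}{9}$ ($r{\left(a \right)} = \frac{a - 2}{9} = \frac{-2 + a}{9} = - \frac{2}{9} + \frac{a}{9}$)
$c{\left(j,x \right)} = j x \left(- \frac{2}{9} + \frac{j}{9}\right)$ ($c{\left(j,x \right)} = x \left(- \frac{2}{9} + \frac{j}{9}\right) j = j x \left(- \frac{2}{9} + \frac{j}{9}\right)$)
$t{\left(W,N \right)} = \frac{2 W}{281 + N}$ ($t{\left(W,N \right)} = \frac{W + W}{N + 281} = \frac{2 W}{281 + N}$)
$\left(-239421 + t{\left(c{\left(-15,23 \right)},-378 \right)}\right) \left(169187 - 34199\right) = \left(-239421 + \frac{2 \cdot \frac{1}{9} \left(-15\right) 23 \left(-2 - 15\right)}{281 - 378}\right) \left(169187 - 34199\right) = \left(-239421 + \frac{2 \cdot \frac{1}{9} \left(-15\right) 23 \left(-17\right)}{-97}\right) 134988 = \left(-239421 + 2 \cdot \frac{1955}{3} \left(- \frac{1}{97}\right)\right) 134988 = \left(-239421 - \frac{3910}{291}\right) 134988 = \left(- \frac{69675421}{291}\right) 134988 = - \frac{3135115243316}{97}$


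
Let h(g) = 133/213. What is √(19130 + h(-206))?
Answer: √867937299/213 ≈ 138.31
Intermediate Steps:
h(g) = 133/213 (h(g) = 133*(1/213) = 133/213)
√(19130 + h(-206)) = √(19130 + 133/213) = √(4074823/213) = √867937299/213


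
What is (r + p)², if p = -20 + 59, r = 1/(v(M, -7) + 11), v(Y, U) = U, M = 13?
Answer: 24649/16 ≈ 1540.6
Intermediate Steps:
r = ¼ (r = 1/(-7 + 11) = 1/4 = ¼ ≈ 0.25000)
p = 39
(r + p)² = (¼ + 39)² = (157/4)² = 24649/16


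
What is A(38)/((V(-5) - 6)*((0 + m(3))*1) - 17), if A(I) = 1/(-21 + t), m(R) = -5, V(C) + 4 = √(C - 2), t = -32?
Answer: -33/66992 - 5*I*√7/66992 ≈ -0.0004926 - 0.00019747*I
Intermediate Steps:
V(C) = -4 + √(-2 + C) (V(C) = -4 + √(C - 2) = -4 + √(-2 + C))
A(I) = -1/53 (A(I) = 1/(-21 - 32) = 1/(-53) = -1/53)
A(38)/((V(-5) - 6)*((0 + m(3))*1) - 17) = -1/(53*(((-4 + √(-2 - 5)) - 6)*((0 - 5)*1) - 17)) = -1/(53*(((-4 + √(-7)) - 6)*(-5*1) - 17)) = -1/(53*(((-4 + I*√7) - 6)*(-5) - 17)) = -1/(53*((-10 + I*√7)*(-5) - 17)) = -1/(53*((50 - 5*I*√7) - 17)) = -1/(53*(33 - 5*I*√7))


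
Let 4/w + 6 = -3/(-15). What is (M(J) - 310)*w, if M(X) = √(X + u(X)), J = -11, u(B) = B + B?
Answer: 6200/29 - 20*I*√33/29 ≈ 213.79 - 3.9618*I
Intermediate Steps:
w = -20/29 (w = 4/(-6 - 3/(-15)) = 4/(-6 - 3*(-1/15)) = 4/(-6 + ⅕) = 4/(-29/5) = 4*(-5/29) = -20/29 ≈ -0.68966)
u(B) = 2*B
M(X) = √3*√X (M(X) = √(X + 2*X) = √(3*X) = √3*√X)
(M(J) - 310)*w = (√3*√(-11) - 310)*(-20/29) = (√3*(I*√11) - 310)*(-20/29) = (I*√33 - 310)*(-20/29) = (-310 + I*√33)*(-20/29) = 6200/29 - 20*I*√33/29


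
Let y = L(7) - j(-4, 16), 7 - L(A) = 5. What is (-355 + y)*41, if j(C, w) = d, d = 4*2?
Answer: -14801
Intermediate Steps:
d = 8
L(A) = 2 (L(A) = 7 - 1*5 = 7 - 5 = 2)
j(C, w) = 8
y = -6 (y = 2 - 1*8 = 2 - 8 = -6)
(-355 + y)*41 = (-355 - 6)*41 = -361*41 = -14801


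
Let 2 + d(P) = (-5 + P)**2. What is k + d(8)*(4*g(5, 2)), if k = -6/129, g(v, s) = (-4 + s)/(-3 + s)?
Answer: 2406/43 ≈ 55.953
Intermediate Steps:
g(v, s) = (-4 + s)/(-3 + s)
d(P) = -2 + (-5 + P)**2
k = -2/43 (k = -6*1/129 = -2/43 ≈ -0.046512)
k + d(8)*(4*g(5, 2)) = -2/43 + (-2 + (-5 + 8)**2)*(4*((-4 + 2)/(-3 + 2))) = -2/43 + (-2 + 3**2)*(4*(-2/(-1))) = -2/43 + (-2 + 9)*(4*(-1*(-2))) = -2/43 + 7*(4*2) = -2/43 + 7*8 = -2/43 + 56 = 2406/43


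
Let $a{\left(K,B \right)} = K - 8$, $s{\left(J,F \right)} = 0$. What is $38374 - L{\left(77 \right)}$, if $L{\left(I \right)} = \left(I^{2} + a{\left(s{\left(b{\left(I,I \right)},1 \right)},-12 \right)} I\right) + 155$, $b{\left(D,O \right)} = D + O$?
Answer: $32906$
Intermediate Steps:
$a{\left(K,B \right)} = -8 + K$ ($a{\left(K,B \right)} = K - 8 = -8 + K$)
$L{\left(I \right)} = 155 + I^{2} - 8 I$ ($L{\left(I \right)} = \left(I^{2} + \left(-8 + 0\right) I\right) + 155 = \left(I^{2} - 8 I\right) + 155 = 155 + I^{2} - 8 I$)
$38374 - L{\left(77 \right)} = 38374 - \left(155 + 77^{2} - 616\right) = 38374 - \left(155 + 5929 - 616\right) = 38374 - 5468 = 32906$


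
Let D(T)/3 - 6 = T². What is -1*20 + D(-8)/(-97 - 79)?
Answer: -1865/88 ≈ -21.193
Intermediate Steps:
D(T) = 18 + 3*T²
-1*20 + D(-8)/(-97 - 79) = -1*20 + (18 + 3*(-8)²)/(-97 - 79) = -20 + (18 + 3*64)/(-176) = -20 - (18 + 192)/176 = -20 - 1/176*210 = -20 - 105/88 = -1865/88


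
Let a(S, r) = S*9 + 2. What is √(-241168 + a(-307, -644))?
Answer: I*√243929 ≈ 493.89*I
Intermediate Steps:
a(S, r) = 2 + 9*S (a(S, r) = 9*S + 2 = 2 + 9*S)
√(-241168 + a(-307, -644)) = √(-241168 + (2 + 9*(-307))) = √(-241168 + (2 - 2763)) = √(-241168 - 2761) = √(-243929) = I*√243929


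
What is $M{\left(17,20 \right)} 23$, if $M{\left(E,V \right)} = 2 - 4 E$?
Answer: $-1518$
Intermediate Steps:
$M{\left(17,20 \right)} 23 = \left(2 - 68\right) 23 = \left(-66\right) 23 = -1518$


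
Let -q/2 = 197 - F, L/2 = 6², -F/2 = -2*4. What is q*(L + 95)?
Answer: -60454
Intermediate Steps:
F = 16 (F = -(-4)*4 = -2*(-8) = 16)
L = 72 (L = 2*6² = 2*36 = 72)
q = -362 (q = -2*(197 - 1*16) = -2*(197 - 16) = -2*181 = -362)
q*(L + 95) = -362*(72 + 95) = -362*167 = -60454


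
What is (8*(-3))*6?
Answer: -144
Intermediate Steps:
(8*(-3))*6 = -24*6 = -144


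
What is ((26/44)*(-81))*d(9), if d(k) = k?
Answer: -9477/22 ≈ -430.77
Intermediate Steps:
((26/44)*(-81))*d(9) = ((26/44)*(-81))*9 = ((26*(1/44))*(-81))*9 = ((13/22)*(-81))*9 = -1053/22*9 = -9477/22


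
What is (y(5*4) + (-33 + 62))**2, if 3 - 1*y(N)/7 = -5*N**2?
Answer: 197402500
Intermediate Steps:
y(N) = 21 + 35*N**2 (y(N) = 21 - (-35)*N**2 = 21 + 35*N**2)
(y(5*4) + (-33 + 62))**2 = ((21 + 35*(5*4)**2) + (-33 + 62))**2 = ((21 + 35*20**2) + 29)**2 = ((21 + 35*400) + 29)**2 = ((21 + 14000) + 29)**2 = (14021 + 29)**2 = 14050**2 = 197402500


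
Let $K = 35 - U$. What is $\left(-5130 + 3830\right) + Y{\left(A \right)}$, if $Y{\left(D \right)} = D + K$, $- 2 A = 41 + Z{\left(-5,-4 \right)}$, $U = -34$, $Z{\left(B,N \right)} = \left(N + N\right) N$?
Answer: $- \frac{2535}{2} \approx -1267.5$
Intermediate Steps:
$Z{\left(B,N \right)} = 2 N^{2}$ ($Z{\left(B,N \right)} = 2 N N = 2 N^{2}$)
$A = - \frac{73}{2}$ ($A = - \frac{41 + 2 \left(-4\right)^{2}}{2} = - \frac{41 + 2 \cdot 16}{2} = - \frac{41 + 32}{2} = \left(- \frac{1}{2}\right) 73 = - \frac{73}{2} \approx -36.5$)
$K = 69$ ($K = 35 - -34 = 35 + 34 = 69$)
$Y{\left(D \right)} = 69 + D$ ($Y{\left(D \right)} = D + 69 = 69 + D$)
$\left(-5130 + 3830\right) + Y{\left(A \right)} = \left(-5130 + 3830\right) + \left(69 - \frac{73}{2}\right) = -1300 + \frac{65}{2} = - \frac{2535}{2}$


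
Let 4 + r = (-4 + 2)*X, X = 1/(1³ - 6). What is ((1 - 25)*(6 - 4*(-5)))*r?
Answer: 11232/5 ≈ 2246.4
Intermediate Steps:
X = -⅕ (X = 1/(1 - 6) = 1/(-5) = -⅕ ≈ -0.20000)
r = -18/5 (r = -4 + (-4 + 2)*(-⅕) = -4 - 2*(-⅕) = -4 + ⅖ = -18/5 ≈ -3.6000)
((1 - 25)*(6 - 4*(-5)))*r = ((1 - 25)*(6 - 4*(-5)))*(-18/5) = -24*(6 + 20)*(-18/5) = -24*26*(-18/5) = -624*(-18/5) = 11232/5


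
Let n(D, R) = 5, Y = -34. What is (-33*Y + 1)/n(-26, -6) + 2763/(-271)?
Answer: 290518/1355 ≈ 214.40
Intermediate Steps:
(-33*Y + 1)/n(-26, -6) + 2763/(-271) = (-33*(-34) + 1)/5 + 2763/(-271) = (1122 + 1)*(⅕) + 2763*(-1/271) = 1123*(⅕) - 2763/271 = 1123/5 - 2763/271 = 290518/1355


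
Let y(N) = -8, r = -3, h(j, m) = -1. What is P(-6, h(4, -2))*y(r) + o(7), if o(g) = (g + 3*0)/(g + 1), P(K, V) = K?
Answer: 391/8 ≈ 48.875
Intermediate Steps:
o(g) = g/(1 + g) (o(g) = (g + 0)/(1 + g) = g/(1 + g))
P(-6, h(4, -2))*y(r) + o(7) = -6*(-8) + 7/(1 + 7) = 48 + 7/8 = 391/8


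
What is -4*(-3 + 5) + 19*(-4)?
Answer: -84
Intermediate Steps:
-4*(-3 + 5) + 19*(-4) = -4*2 - 76 = -8 - 76 = -84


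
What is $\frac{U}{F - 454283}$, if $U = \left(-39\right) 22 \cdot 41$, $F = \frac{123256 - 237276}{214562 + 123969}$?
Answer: $\frac{3969614506}{51262997431} \approx 0.077436$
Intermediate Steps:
$F = - \frac{114020}{338531} \approx -0.33681$
$U = -35178$ ($U = \left(-858\right) 41 = -35178$)
$\frac{U}{F - 454283} = - \frac{35178}{- \frac{114020}{338531} - 454283} = - \frac{35178}{- \frac{153788992293}{338531}} = \left(-35178\right) \left(- \frac{338531}{153788992293}\right) = \frac{3969614506}{51262997431}$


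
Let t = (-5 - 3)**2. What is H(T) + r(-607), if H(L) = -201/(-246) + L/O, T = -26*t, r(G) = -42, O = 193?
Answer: -788209/15826 ≈ -49.805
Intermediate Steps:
t = 64 (t = (-8)**2 = 64)
T = -1664 (T = -26*64 = -1664)
H(L) = 67/82 + L/193 (H(L) = -201/(-246) + L/193 = -201*(-1/246) + L*(1/193) = 67/82 + L/193)
H(T) + r(-607) = (67/82 + (1/193)*(-1664)) - 42 = (67/82 - 1664/193) - 42 = -123517/15826 - 42 = -788209/15826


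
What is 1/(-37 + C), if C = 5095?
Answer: 1/5058 ≈ 0.00019771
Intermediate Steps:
1/(-37 + C) = 1/(-37 + 5095) = 1/5058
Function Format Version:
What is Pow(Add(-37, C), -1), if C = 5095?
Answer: Rational(1, 5058) ≈ 0.00019771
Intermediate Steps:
Pow(Add(-37, C), -1) = Pow(Add(-37, 5095), -1) = Pow(5058, -1) = Rational(1, 5058)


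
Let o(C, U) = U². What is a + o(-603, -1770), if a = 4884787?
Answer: 8017687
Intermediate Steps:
a + o(-603, -1770) = 4884787 + (-1770)² = 4884787 + 3132900 = 8017687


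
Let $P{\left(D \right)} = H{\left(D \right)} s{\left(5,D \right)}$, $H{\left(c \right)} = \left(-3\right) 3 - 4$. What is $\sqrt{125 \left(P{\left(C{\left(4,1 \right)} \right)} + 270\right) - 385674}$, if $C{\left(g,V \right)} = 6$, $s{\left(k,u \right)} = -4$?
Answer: $4 i \sqrt{21589} \approx 587.73 i$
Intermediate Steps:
$H{\left(c \right)} = -13$ ($H{\left(c \right)} = -9 - 4 = -13$)
$P{\left(D \right)} = 52$ ($P{\left(D \right)} = \left(-13\right) \left(-4\right) = 52$)
$\sqrt{125 \left(P{\left(C{\left(4,1 \right)} \right)} + 270\right) - 385674} = \sqrt{125 \left(52 + 270\right) - 385674} = \sqrt{125 \cdot 322 - 385674} = \sqrt{40250 - 385674} = \sqrt{-345424} = 4 i \sqrt{21589}$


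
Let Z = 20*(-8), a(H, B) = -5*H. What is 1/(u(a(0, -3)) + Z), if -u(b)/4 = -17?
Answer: -1/92 ≈ -0.010870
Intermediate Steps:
u(b) = 68 (u(b) = -4*(-17) = 68)
Z = -160
1/(u(a(0, -3)) + Z) = 1/(68 - 160) = 1/(-92) = -1/92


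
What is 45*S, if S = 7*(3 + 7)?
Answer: 3150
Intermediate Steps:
S = 70 (S = 7*10 = 70)
45*S = 45*70 = 3150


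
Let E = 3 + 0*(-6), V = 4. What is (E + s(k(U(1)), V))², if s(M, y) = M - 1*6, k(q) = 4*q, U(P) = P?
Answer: 1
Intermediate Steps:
s(M, y) = -6 + M (s(M, y) = M - 6 = -6 + M)
E = 3 (E = 3 + 0 = 3)
(E + s(k(U(1)), V))² = (3 + (-6 + 4*1))² = (3 + (-6 + 4))² = (3 - 2)² = 1² = 1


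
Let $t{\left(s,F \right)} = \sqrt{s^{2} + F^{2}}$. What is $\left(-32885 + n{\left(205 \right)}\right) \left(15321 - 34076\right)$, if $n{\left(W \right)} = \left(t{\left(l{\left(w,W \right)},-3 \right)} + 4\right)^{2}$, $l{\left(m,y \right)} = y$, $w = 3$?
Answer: $-171889575 - 150040 \sqrt{42034} \approx -2.0265 \cdot 10^{8}$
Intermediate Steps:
$t{\left(s,F \right)} = \sqrt{F^{2} + s^{2}}$
$n{\left(W \right)} = \left(4 + \sqrt{9 + W^{2}}\right)^{2}$ ($n{\left(W \right)} = \left(\sqrt{\left(-3\right)^{2} + W^{2}} + 4\right)^{2} = \left(\sqrt{9 + W^{2}} + 4\right)^{2} = \left(4 + \sqrt{9 + W^{2}}\right)^{2}$)
$\left(-32885 + n{\left(205 \right)}\right) \left(15321 - 34076\right) = \left(-32885 + \left(4 + \sqrt{9 + 205^{2}}\right)^{2}\right) \left(15321 - 34076\right) = \left(-32885 + \left(4 + \sqrt{9 + 42025}\right)^{2}\right) \left(-18755\right) = \left(-32885 + \left(4 + \sqrt{42034}\right)^{2}\right) \left(-18755\right) = 616758175 - 18755 \left(4 + \sqrt{42034}\right)^{2}$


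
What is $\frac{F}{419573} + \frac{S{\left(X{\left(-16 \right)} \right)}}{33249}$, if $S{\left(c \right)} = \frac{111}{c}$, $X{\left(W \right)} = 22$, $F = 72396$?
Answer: $\frac{1606141027}{9300255118} \approx 0.1727$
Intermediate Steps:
$\frac{F}{419573} + \frac{S{\left(X{\left(-16 \right)} \right)}}{33249} = \frac{72396}{419573} + \frac{111 \cdot \frac{1}{22}}{33249} = 72396 \cdot \frac{1}{419573} + 111 \cdot \frac{1}{22} \cdot \frac{1}{33249} = \frac{72396}{419573} + \frac{111}{22} \cdot \frac{1}{33249} = \frac{72396}{419573} + \frac{37}{243826} = \frac{1606141027}{9300255118}$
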